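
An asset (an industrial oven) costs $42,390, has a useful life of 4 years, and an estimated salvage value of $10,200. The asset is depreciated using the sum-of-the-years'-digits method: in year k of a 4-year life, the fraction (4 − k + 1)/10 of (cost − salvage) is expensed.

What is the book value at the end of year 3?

Depreciable base = $42,390 − $10,200 = $32,190.
Sum of the years' digits = 4+3+2+1 = 10.
Year 1: $32,190 × 4/10 = $12,876. Book value $29,514.
Year 2: $32,190 × 3/10 = $9,657. Book value $19,857.
Year 3: $32,190 × 2/10 = $6,438. Book value $13,419.

$13,419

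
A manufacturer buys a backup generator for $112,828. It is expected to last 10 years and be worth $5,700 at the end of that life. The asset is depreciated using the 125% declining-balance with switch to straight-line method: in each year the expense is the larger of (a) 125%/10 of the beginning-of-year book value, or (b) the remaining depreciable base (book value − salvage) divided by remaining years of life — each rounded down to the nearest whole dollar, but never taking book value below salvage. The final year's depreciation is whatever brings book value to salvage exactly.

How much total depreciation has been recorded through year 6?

Depreciable base = $112,828 − $5,700 = $107,128.
Year 1: DB = ⌊$112,828 × 125%/10⌋ = $14,103; SL = ⌊$107,128/10⌋ = $10,712 → take DB $14,103. Book value $98,725.
Year 2: DB = ⌊$98,725 × 125%/10⌋ = $12,340; SL = ⌊$93,025/9⌋ = $10,336 → take DB $12,340. Book value $86,385.
Year 3: DB = ⌊$86,385 × 125%/10⌋ = $10,798; SL = ⌊$80,685/8⌋ = $10,085 → take DB $10,798. Book value $75,587.
Year 4: DB = ⌊$75,587 × 125%/10⌋ = $9,448; SL = ⌊$69,887/7⌋ = $9,983 → take SL $9,983. Book value $65,604.
Year 5: DB = ⌊$65,604 × 125%/10⌋ = $8,200; SL = ⌊$59,904/6⌋ = $9,984 → take SL $9,984. Book value $55,620.
Year 6: DB = ⌊$55,620 × 125%/10⌋ = $6,952; SL = ⌊$49,920/5⌋ = $9,984 → take SL $9,984. Book value $45,636.
Accumulated through year 6 = $112,828 − $45,636 = $67,192.

$67,192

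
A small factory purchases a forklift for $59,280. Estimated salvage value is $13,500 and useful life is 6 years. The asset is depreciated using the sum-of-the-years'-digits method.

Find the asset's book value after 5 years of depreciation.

$15,680

Depreciable base = $59,280 − $13,500 = $45,780.
Sum of the years' digits = 6+5+4+3+2+1 = 21.
Year 1: $45,780 × 6/21 = $13,080. Book value $46,200.
Year 2: $45,780 × 5/21 = $10,900. Book value $35,300.
Year 3: $45,780 × 4/21 = $8,720. Book value $26,580.
Year 4: $45,780 × 3/21 = $6,540. Book value $20,040.
Year 5: $45,780 × 2/21 = $4,360. Book value $15,680.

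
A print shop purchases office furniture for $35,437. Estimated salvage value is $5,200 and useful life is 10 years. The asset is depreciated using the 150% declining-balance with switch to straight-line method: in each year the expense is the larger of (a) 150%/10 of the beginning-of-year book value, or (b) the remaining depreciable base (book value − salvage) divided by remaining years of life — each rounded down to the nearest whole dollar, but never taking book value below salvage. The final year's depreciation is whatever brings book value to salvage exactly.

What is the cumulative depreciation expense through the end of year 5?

$19,712

Depreciable base = $35,437 − $5,200 = $30,237.
Year 1: DB = ⌊$35,437 × 150%/10⌋ = $5,315; SL = ⌊$30,237/10⌋ = $3,023 → take DB $5,315. Book value $30,122.
Year 2: DB = ⌊$30,122 × 150%/10⌋ = $4,518; SL = ⌊$24,922/9⌋ = $2,769 → take DB $4,518. Book value $25,604.
Year 3: DB = ⌊$25,604 × 150%/10⌋ = $3,840; SL = ⌊$20,404/8⌋ = $2,550 → take DB $3,840. Book value $21,764.
Year 4: DB = ⌊$21,764 × 150%/10⌋ = $3,264; SL = ⌊$16,564/7⌋ = $2,366 → take DB $3,264. Book value $18,500.
Year 5: DB = ⌊$18,500 × 150%/10⌋ = $2,775; SL = ⌊$13,300/6⌋ = $2,216 → take DB $2,775. Book value $15,725.
Accumulated through year 5 = $35,437 − $15,725 = $19,712.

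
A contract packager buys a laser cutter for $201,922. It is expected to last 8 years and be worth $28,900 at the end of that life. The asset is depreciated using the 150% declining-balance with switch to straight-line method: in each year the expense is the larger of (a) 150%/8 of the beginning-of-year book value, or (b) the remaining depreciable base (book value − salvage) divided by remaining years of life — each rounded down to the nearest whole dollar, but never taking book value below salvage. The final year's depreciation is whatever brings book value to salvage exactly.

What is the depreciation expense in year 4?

$20,307

Depreciable base = $201,922 − $28,900 = $173,022.
Year 1: DB = ⌊$201,922 × 150%/8⌋ = $37,860; SL = ⌊$173,022/8⌋ = $21,627 → take DB $37,860. Book value $164,062.
Year 2: DB = ⌊$164,062 × 150%/8⌋ = $30,761; SL = ⌊$135,162/7⌋ = $19,308 → take DB $30,761. Book value $133,301.
Year 3: DB = ⌊$133,301 × 150%/8⌋ = $24,993; SL = ⌊$104,401/6⌋ = $17,400 → take DB $24,993. Book value $108,308.
Year 4: DB = ⌊$108,308 × 150%/8⌋ = $20,307; SL = ⌊$79,408/5⌋ = $15,881 → take DB $20,307. Book value $88,001.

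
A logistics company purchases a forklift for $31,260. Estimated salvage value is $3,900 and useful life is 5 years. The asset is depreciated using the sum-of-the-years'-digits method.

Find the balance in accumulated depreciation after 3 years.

$21,888

Depreciable base = $31,260 − $3,900 = $27,360.
Sum of the years' digits = 5+4+3+2+1 = 15.
Year 1: $27,360 × 5/15 = $9,120. Book value $22,140.
Year 2: $27,360 × 4/15 = $7,296. Book value $14,844.
Year 3: $27,360 × 3/15 = $5,472. Book value $9,372.
Accumulated through year 3 = $31,260 − $9,372 = $21,888.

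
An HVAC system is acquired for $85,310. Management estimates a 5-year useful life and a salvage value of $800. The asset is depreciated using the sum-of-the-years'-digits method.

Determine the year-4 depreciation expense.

Depreciable base = $85,310 − $800 = $84,510.
Sum of the years' digits = 5+4+3+2+1 = 15.
Year 1: $84,510 × 5/15 = $28,170. Book value $57,140.
Year 2: $84,510 × 4/15 = $22,536. Book value $34,604.
Year 3: $84,510 × 3/15 = $16,902. Book value $17,702.
Year 4: $84,510 × 2/15 = $11,268. Book value $6,434.

$11,268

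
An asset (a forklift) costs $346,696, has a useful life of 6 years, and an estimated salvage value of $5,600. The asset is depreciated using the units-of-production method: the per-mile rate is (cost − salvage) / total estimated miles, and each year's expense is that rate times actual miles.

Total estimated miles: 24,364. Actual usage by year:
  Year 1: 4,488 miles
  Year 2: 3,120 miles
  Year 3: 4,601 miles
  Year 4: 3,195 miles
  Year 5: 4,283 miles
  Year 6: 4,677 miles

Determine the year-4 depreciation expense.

Depreciable base = $346,696 − $5,600 = $341,096.
Rate = $341,096 / 24,364 miles = $14 per mile.
Year 1: 4,488 × $14 = $62,832. Book value $283,864.
Year 2: 3,120 × $14 = $43,680. Book value $240,184.
Year 3: 4,601 × $14 = $64,414. Book value $175,770.
Year 4: 3,195 × $14 = $44,730. Book value $131,040.

$44,730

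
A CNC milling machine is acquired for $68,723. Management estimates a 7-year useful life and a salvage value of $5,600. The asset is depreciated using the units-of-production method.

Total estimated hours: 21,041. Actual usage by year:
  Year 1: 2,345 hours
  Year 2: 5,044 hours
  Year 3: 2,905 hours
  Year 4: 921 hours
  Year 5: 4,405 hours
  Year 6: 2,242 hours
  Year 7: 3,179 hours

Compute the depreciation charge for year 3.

$8,715

Depreciable base = $68,723 − $5,600 = $63,123.
Rate = $63,123 / 21,041 hours = $3 per hour.
Year 1: 2,345 × $3 = $7,035. Book value $61,688.
Year 2: 5,044 × $3 = $15,132. Book value $46,556.
Year 3: 2,905 × $3 = $8,715. Book value $37,841.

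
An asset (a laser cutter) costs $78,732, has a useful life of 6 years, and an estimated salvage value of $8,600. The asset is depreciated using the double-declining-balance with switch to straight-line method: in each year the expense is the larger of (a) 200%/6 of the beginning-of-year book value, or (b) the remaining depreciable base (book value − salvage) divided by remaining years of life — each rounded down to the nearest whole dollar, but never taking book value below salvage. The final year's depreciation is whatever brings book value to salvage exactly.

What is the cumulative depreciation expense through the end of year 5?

$68,364

Depreciable base = $78,732 − $8,600 = $70,132.
Year 1: DB = ⌊$78,732 × 200%/6⌋ = $26,244; SL = ⌊$70,132/6⌋ = $11,688 → take DB $26,244. Book value $52,488.
Year 2: DB = ⌊$52,488 × 200%/6⌋ = $17,496; SL = ⌊$43,888/5⌋ = $8,777 → take DB $17,496. Book value $34,992.
Year 3: DB = ⌊$34,992 × 200%/6⌋ = $11,664; SL = ⌊$26,392/4⌋ = $6,598 → take DB $11,664. Book value $23,328.
Year 4: DB = ⌊$23,328 × 200%/6⌋ = $7,776; SL = ⌊$14,728/3⌋ = $4,909 → take DB $7,776. Book value $15,552.
Year 5: DB = ⌊$15,552 × 200%/6⌋ = $5,184; SL = ⌊$6,952/2⌋ = $3,476 → take DB $5,184. Book value $10,368.
Accumulated through year 5 = $78,732 − $10,368 = $68,364.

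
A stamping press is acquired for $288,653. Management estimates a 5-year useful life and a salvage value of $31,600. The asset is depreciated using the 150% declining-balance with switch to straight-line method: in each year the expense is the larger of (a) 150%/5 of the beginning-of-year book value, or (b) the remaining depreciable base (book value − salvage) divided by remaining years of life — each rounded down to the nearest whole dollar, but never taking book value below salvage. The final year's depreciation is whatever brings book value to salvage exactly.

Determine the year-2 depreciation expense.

$60,617

Depreciable base = $288,653 − $31,600 = $257,053.
Year 1: DB = ⌊$288,653 × 150%/5⌋ = $86,595; SL = ⌊$257,053/5⌋ = $51,410 → take DB $86,595. Book value $202,058.
Year 2: DB = ⌊$202,058 × 150%/5⌋ = $60,617; SL = ⌊$170,458/4⌋ = $42,614 → take DB $60,617. Book value $141,441.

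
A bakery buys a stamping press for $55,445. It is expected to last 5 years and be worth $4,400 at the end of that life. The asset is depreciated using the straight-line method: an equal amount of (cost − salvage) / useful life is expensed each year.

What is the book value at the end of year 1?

$45,236

Depreciable base = $55,445 − $4,400 = $51,045.
Annual expense = $51,045 / 5 = $10,209.
End of year 1: book value $45,236.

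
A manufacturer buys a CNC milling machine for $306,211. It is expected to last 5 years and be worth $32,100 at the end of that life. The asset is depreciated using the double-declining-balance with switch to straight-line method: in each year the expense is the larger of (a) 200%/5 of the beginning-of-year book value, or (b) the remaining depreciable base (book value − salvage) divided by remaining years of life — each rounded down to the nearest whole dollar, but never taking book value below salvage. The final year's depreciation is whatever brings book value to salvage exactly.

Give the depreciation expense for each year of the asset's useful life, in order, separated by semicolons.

$122,484; $73,490; $44,094; $26,457; $7,586

Depreciable base = $306,211 − $32,100 = $274,111.
Year 1: DB = ⌊$306,211 × 200%/5⌋ = $122,484; SL = ⌊$274,111/5⌋ = $54,822 → take DB $122,484. Book value $183,727.
Year 2: DB = ⌊$183,727 × 200%/5⌋ = $73,490; SL = ⌊$151,627/4⌋ = $37,906 → take DB $73,490. Book value $110,237.
Year 3: DB = ⌊$110,237 × 200%/5⌋ = $44,094; SL = ⌊$78,137/3⌋ = $26,045 → take DB $44,094. Book value $66,143.
Year 4: DB = ⌊$66,143 × 200%/5⌋ = $26,457; SL = ⌊$34,043/2⌋ = $17,021 → take DB $26,457. Book value $39,686.
Year 5 (final): $39,686 − $32,100 = $7,586. Book value $32,100.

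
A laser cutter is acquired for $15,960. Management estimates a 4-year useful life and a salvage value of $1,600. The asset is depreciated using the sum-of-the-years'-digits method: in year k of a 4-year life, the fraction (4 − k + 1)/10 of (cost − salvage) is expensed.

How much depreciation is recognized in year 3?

$2,872

Depreciable base = $15,960 − $1,600 = $14,360.
Sum of the years' digits = 4+3+2+1 = 10.
Year 1: $14,360 × 4/10 = $5,744. Book value $10,216.
Year 2: $14,360 × 3/10 = $4,308. Book value $5,908.
Year 3: $14,360 × 2/10 = $2,872. Book value $3,036.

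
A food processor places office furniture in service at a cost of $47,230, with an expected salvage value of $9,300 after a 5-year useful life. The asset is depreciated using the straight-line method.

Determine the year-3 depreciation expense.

Depreciable base = $47,230 − $9,300 = $37,930.
Annual expense = $37,930 / 5 = $7,586.

$7,586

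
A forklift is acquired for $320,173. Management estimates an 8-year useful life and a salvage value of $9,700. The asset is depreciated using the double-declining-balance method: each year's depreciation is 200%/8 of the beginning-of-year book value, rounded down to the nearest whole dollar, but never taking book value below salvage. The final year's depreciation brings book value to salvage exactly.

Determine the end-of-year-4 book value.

$101,306

Depreciable base = $320,173 − $9,700 = $310,473.
Year 1: ⌊$320,173 × 200%/8⌋ = $80,043. Book value $240,130.
Year 2: ⌊$240,130 × 200%/8⌋ = $60,032. Book value $180,098.
Year 3: ⌊$180,098 × 200%/8⌋ = $45,024. Book value $135,074.
Year 4: ⌊$135,074 × 200%/8⌋ = $33,768. Book value $101,306.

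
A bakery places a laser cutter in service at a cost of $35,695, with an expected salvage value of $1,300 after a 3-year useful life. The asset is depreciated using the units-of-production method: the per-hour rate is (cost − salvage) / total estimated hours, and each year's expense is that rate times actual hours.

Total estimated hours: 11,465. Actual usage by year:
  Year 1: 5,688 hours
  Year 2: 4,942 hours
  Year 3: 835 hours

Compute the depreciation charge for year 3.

$2,505

Depreciable base = $35,695 − $1,300 = $34,395.
Rate = $34,395 / 11,465 hours = $3 per hour.
Year 1: 5,688 × $3 = $17,064. Book value $18,631.
Year 2: 4,942 × $3 = $14,826. Book value $3,805.
Year 3: 835 × $3 = $2,505. Book value $1,300.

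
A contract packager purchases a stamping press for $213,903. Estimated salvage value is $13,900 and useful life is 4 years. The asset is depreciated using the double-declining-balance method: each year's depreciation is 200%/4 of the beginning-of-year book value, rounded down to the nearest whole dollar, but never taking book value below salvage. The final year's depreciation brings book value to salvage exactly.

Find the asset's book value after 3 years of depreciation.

$26,738

Depreciable base = $213,903 − $13,900 = $200,003.
Year 1: ⌊$213,903 × 200%/4⌋ = $106,951. Book value $106,952.
Year 2: ⌊$106,952 × 200%/4⌋ = $53,476. Book value $53,476.
Year 3: ⌊$53,476 × 200%/4⌋ = $26,738. Book value $26,738.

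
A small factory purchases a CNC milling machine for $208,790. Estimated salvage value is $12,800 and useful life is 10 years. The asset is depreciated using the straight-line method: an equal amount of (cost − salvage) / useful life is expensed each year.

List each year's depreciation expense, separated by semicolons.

Depreciable base = $208,790 − $12,800 = $195,990.
Annual expense = $195,990 / 10 = $19,599.
End of year 1: book value $189,191.
End of year 2: book value $169,592.
End of year 3: book value $149,993.
End of year 4: book value $130,394.
End of year 5: book value $110,795.
End of year 6: book value $91,196.
End of year 7: book value $71,597.
End of year 8: book value $51,998.
End of year 9: book value $32,399.
End of year 10: book value $12,800.

$19,599; $19,599; $19,599; $19,599; $19,599; $19,599; $19,599; $19,599; $19,599; $19,599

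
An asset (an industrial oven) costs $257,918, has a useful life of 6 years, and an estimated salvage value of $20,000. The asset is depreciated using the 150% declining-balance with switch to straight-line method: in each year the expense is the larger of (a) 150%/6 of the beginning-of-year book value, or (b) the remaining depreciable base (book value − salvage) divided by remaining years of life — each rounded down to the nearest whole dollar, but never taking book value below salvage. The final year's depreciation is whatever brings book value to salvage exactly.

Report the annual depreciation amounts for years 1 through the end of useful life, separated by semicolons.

$64,479; $48,359; $36,270; $29,603; $29,603; $29,604

Depreciable base = $257,918 − $20,000 = $237,918.
Year 1: DB = ⌊$257,918 × 150%/6⌋ = $64,479; SL = ⌊$237,918/6⌋ = $39,653 → take DB $64,479. Book value $193,439.
Year 2: DB = ⌊$193,439 × 150%/6⌋ = $48,359; SL = ⌊$173,439/5⌋ = $34,687 → take DB $48,359. Book value $145,080.
Year 3: DB = ⌊$145,080 × 150%/6⌋ = $36,270; SL = ⌊$125,080/4⌋ = $31,270 → take DB $36,270. Book value $108,810.
Year 4: DB = ⌊$108,810 × 150%/6⌋ = $27,202; SL = ⌊$88,810/3⌋ = $29,603 → take SL $29,603. Book value $79,207.
Year 5: DB = ⌊$79,207 × 150%/6⌋ = $19,801; SL = ⌊$59,207/2⌋ = $29,603 → take SL $29,603. Book value $49,604.
Year 6 (final): $49,604 − $20,000 = $29,604. Book value $20,000.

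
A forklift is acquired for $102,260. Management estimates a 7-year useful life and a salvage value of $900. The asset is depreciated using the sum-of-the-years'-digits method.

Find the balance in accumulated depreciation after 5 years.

Depreciable base = $102,260 − $900 = $101,360.
Sum of the years' digits = 7+6+5+4+3+2+1 = 28.
Year 1: $101,360 × 7/28 = $25,340. Book value $76,920.
Year 2: $101,360 × 6/28 = $21,720. Book value $55,200.
Year 3: $101,360 × 5/28 = $18,100. Book value $37,100.
Year 4: $101,360 × 4/28 = $14,480. Book value $22,620.
Year 5: $101,360 × 3/28 = $10,860. Book value $11,760.
Accumulated through year 5 = $102,260 − $11,760 = $90,500.

$90,500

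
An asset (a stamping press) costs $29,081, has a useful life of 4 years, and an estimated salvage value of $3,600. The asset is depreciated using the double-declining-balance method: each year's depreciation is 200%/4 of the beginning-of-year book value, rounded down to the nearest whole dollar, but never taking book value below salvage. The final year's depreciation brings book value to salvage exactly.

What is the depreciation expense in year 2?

Depreciable base = $29,081 − $3,600 = $25,481.
Year 1: ⌊$29,081 × 200%/4⌋ = $14,540. Book value $14,541.
Year 2: ⌊$14,541 × 200%/4⌋ = $7,270. Book value $7,271.

$7,270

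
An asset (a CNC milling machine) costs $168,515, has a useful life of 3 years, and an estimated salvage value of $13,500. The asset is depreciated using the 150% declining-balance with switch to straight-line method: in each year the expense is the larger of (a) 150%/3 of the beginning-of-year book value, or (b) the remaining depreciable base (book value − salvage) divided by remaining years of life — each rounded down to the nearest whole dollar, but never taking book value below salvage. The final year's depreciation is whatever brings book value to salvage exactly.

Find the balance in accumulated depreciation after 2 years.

$126,386

Depreciable base = $168,515 − $13,500 = $155,015.
Year 1: DB = ⌊$168,515 × 150%/3⌋ = $84,257; SL = ⌊$155,015/3⌋ = $51,671 → take DB $84,257. Book value $84,258.
Year 2: DB = ⌊$84,258 × 150%/3⌋ = $42,129; SL = ⌊$70,758/2⌋ = $35,379 → take DB $42,129. Book value $42,129.
Accumulated through year 2 = $168,515 − $42,129 = $126,386.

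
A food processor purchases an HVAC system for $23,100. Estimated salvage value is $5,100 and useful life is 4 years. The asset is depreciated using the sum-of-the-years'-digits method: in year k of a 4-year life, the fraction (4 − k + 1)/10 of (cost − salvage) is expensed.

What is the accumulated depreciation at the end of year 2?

$12,600

Depreciable base = $23,100 − $5,100 = $18,000.
Sum of the years' digits = 4+3+2+1 = 10.
Year 1: $18,000 × 4/10 = $7,200. Book value $15,900.
Year 2: $18,000 × 3/10 = $5,400. Book value $10,500.
Accumulated through year 2 = $23,100 − $10,500 = $12,600.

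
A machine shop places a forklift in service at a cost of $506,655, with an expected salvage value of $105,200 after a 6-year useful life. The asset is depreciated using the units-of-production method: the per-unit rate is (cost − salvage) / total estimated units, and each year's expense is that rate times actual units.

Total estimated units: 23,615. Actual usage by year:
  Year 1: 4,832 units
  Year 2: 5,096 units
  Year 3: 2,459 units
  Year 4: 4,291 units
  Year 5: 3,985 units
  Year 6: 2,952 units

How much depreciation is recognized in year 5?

$67,745

Depreciable base = $506,655 − $105,200 = $401,455.
Rate = $401,455 / 23,615 units = $17 per unit.
Year 1: 4,832 × $17 = $82,144. Book value $424,511.
Year 2: 5,096 × $17 = $86,632. Book value $337,879.
Year 3: 2,459 × $17 = $41,803. Book value $296,076.
Year 4: 4,291 × $17 = $72,947. Book value $223,129.
Year 5: 3,985 × $17 = $67,745. Book value $155,384.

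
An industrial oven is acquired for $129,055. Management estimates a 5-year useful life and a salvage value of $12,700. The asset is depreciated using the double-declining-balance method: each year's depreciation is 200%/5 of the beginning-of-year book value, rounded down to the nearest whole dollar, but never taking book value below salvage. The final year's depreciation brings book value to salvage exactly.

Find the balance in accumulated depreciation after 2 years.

$82,595

Depreciable base = $129,055 − $12,700 = $116,355.
Year 1: ⌊$129,055 × 200%/5⌋ = $51,622. Book value $77,433.
Year 2: ⌊$77,433 × 200%/5⌋ = $30,973. Book value $46,460.
Accumulated through year 2 = $129,055 − $46,460 = $82,595.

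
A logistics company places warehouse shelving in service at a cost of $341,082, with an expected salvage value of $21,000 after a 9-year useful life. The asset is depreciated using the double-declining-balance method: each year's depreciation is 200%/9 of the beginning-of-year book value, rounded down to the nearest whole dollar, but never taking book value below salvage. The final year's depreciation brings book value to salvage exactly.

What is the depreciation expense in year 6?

$21,574

Depreciable base = $341,082 − $21,000 = $320,082.
Year 1: ⌊$341,082 × 200%/9⌋ = $75,796. Book value $265,286.
Year 2: ⌊$265,286 × 200%/9⌋ = $58,952. Book value $206,334.
Year 3: ⌊$206,334 × 200%/9⌋ = $45,852. Book value $160,482.
Year 4: ⌊$160,482 × 200%/9⌋ = $35,662. Book value $124,820.
Year 5: ⌊$124,820 × 200%/9⌋ = $27,737. Book value $97,083.
Year 6: ⌊$97,083 × 200%/9⌋ = $21,574. Book value $75,509.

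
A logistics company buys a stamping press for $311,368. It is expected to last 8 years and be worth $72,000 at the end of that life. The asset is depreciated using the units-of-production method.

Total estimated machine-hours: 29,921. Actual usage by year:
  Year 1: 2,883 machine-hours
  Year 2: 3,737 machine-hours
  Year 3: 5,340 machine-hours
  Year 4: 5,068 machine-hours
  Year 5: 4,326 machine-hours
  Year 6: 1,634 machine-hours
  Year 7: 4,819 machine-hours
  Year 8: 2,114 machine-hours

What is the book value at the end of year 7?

Depreciable base = $311,368 − $72,000 = $239,368.
Rate = $239,368 / 29,921 machine-hours = $8 per machine-hour.
Year 1: 2,883 × $8 = $23,064. Book value $288,304.
Year 2: 3,737 × $8 = $29,896. Book value $258,408.
Year 3: 5,340 × $8 = $42,720. Book value $215,688.
Year 4: 5,068 × $8 = $40,544. Book value $175,144.
Year 5: 4,326 × $8 = $34,608. Book value $140,536.
Year 6: 1,634 × $8 = $13,072. Book value $127,464.
Year 7: 4,819 × $8 = $38,552. Book value $88,912.

$88,912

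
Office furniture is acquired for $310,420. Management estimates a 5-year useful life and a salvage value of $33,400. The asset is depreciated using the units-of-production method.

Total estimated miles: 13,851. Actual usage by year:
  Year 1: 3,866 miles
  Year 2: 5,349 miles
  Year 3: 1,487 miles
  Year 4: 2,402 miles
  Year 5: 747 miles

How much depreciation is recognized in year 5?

Depreciable base = $310,420 − $33,400 = $277,020.
Rate = $277,020 / 13,851 miles = $20 per mile.
Year 1: 3,866 × $20 = $77,320. Book value $233,100.
Year 2: 5,349 × $20 = $106,980. Book value $126,120.
Year 3: 1,487 × $20 = $29,740. Book value $96,380.
Year 4: 2,402 × $20 = $48,040. Book value $48,340.
Year 5: 747 × $20 = $14,940. Book value $33,400.

$14,940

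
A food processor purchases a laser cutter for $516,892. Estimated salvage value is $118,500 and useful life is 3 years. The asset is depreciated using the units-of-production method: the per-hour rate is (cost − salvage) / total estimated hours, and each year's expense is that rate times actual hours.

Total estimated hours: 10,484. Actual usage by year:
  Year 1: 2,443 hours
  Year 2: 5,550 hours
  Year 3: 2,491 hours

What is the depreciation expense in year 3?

$94,658

Depreciable base = $516,892 − $118,500 = $398,392.
Rate = $398,392 / 10,484 hours = $38 per hour.
Year 1: 2,443 × $38 = $92,834. Book value $424,058.
Year 2: 5,550 × $38 = $210,900. Book value $213,158.
Year 3: 2,491 × $38 = $94,658. Book value $118,500.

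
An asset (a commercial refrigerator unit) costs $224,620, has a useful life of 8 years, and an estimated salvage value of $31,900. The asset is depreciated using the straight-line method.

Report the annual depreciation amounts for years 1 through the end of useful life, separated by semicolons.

Depreciable base = $224,620 − $31,900 = $192,720.
Annual expense = $192,720 / 8 = $24,090.
End of year 1: book value $200,530.
End of year 2: book value $176,440.
End of year 3: book value $152,350.
End of year 4: book value $128,260.
End of year 5: book value $104,170.
End of year 6: book value $80,080.
End of year 7: book value $55,990.
End of year 8: book value $31,900.

$24,090; $24,090; $24,090; $24,090; $24,090; $24,090; $24,090; $24,090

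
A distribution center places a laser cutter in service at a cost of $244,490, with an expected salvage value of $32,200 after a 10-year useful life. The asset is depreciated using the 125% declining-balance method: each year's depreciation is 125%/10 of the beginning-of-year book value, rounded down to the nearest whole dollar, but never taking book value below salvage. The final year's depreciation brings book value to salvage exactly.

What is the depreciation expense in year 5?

$17,914

Depreciable base = $244,490 − $32,200 = $212,290.
Year 1: ⌊$244,490 × 125%/10⌋ = $30,561. Book value $213,929.
Year 2: ⌊$213,929 × 125%/10⌋ = $26,741. Book value $187,188.
Year 3: ⌊$187,188 × 125%/10⌋ = $23,398. Book value $163,790.
Year 4: ⌊$163,790 × 125%/10⌋ = $20,473. Book value $143,317.
Year 5: ⌊$143,317 × 125%/10⌋ = $17,914. Book value $125,403.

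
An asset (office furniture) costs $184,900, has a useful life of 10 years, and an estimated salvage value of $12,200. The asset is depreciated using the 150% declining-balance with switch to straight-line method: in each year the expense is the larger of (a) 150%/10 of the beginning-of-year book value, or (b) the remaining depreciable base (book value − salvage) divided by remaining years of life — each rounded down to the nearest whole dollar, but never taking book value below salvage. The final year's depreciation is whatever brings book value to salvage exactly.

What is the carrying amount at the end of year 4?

Depreciable base = $184,900 − $12,200 = $172,700.
Year 1: DB = ⌊$184,900 × 150%/10⌋ = $27,735; SL = ⌊$172,700/10⌋ = $17,270 → take DB $27,735. Book value $157,165.
Year 2: DB = ⌊$157,165 × 150%/10⌋ = $23,574; SL = ⌊$144,965/9⌋ = $16,107 → take DB $23,574. Book value $133,591.
Year 3: DB = ⌊$133,591 × 150%/10⌋ = $20,038; SL = ⌊$121,391/8⌋ = $15,173 → take DB $20,038. Book value $113,553.
Year 4: DB = ⌊$113,553 × 150%/10⌋ = $17,032; SL = ⌊$101,353/7⌋ = $14,479 → take DB $17,032. Book value $96,521.

$96,521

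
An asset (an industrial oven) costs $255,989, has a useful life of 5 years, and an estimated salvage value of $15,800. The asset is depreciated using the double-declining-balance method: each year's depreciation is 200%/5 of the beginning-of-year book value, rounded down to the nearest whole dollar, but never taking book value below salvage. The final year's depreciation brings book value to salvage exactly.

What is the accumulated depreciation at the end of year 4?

$222,812

Depreciable base = $255,989 − $15,800 = $240,189.
Year 1: ⌊$255,989 × 200%/5⌋ = $102,395. Book value $153,594.
Year 2: ⌊$153,594 × 200%/5⌋ = $61,437. Book value $92,157.
Year 3: ⌊$92,157 × 200%/5⌋ = $36,862. Book value $55,295.
Year 4: ⌊$55,295 × 200%/5⌋ = $22,118. Book value $33,177.
Accumulated through year 4 = $255,989 − $33,177 = $222,812.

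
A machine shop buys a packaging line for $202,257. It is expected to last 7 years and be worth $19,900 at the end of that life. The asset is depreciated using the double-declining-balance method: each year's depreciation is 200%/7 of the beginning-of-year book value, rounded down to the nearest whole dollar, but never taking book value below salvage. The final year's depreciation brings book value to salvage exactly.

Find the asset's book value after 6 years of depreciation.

$26,863

Depreciable base = $202,257 − $19,900 = $182,357.
Year 1: ⌊$202,257 × 200%/7⌋ = $57,787. Book value $144,470.
Year 2: ⌊$144,470 × 200%/7⌋ = $41,277. Book value $103,193.
Year 3: ⌊$103,193 × 200%/7⌋ = $29,483. Book value $73,710.
Year 4: ⌊$73,710 × 200%/7⌋ = $21,060. Book value $52,650.
Year 5: ⌊$52,650 × 200%/7⌋ = $15,042. Book value $37,608.
Year 6: ⌊$37,608 × 200%/7⌋ = $10,745. Book value $26,863.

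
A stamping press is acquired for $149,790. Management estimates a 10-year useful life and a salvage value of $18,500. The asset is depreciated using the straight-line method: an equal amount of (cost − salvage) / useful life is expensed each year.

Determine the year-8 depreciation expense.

$13,129

Depreciable base = $149,790 − $18,500 = $131,290.
Annual expense = $131,290 / 10 = $13,129.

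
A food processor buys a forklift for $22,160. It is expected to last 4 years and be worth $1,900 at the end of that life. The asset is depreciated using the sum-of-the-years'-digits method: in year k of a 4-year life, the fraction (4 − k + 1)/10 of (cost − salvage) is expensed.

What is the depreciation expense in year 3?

Depreciable base = $22,160 − $1,900 = $20,260.
Sum of the years' digits = 4+3+2+1 = 10.
Year 1: $20,260 × 4/10 = $8,104. Book value $14,056.
Year 2: $20,260 × 3/10 = $6,078. Book value $7,978.
Year 3: $20,260 × 2/10 = $4,052. Book value $3,926.

$4,052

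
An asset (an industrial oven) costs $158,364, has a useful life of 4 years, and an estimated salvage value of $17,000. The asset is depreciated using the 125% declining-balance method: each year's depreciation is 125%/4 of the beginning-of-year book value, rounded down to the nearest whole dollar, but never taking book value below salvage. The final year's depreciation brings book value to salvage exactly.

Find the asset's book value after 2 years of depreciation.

Depreciable base = $158,364 − $17,000 = $141,364.
Year 1: ⌊$158,364 × 125%/4⌋ = $49,488. Book value $108,876.
Year 2: ⌊$108,876 × 125%/4⌋ = $34,023. Book value $74,853.

$74,853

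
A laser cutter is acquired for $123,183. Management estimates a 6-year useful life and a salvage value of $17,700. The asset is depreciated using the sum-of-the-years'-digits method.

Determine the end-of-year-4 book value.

$32,769

Depreciable base = $123,183 − $17,700 = $105,483.
Sum of the years' digits = 6+5+4+3+2+1 = 21.
Year 1: $105,483 × 6/21 = $30,138. Book value $93,045.
Year 2: $105,483 × 5/21 = $25,115. Book value $67,930.
Year 3: $105,483 × 4/21 = $20,092. Book value $47,838.
Year 4: $105,483 × 3/21 = $15,069. Book value $32,769.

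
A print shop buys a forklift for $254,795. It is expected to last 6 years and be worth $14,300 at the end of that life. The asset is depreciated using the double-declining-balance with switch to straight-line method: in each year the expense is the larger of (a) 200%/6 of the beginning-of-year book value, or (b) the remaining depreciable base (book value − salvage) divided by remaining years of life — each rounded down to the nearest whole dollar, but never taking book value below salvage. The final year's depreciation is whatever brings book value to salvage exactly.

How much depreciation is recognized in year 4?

Depreciable base = $254,795 − $14,300 = $240,495.
Year 1: DB = ⌊$254,795 × 200%/6⌋ = $84,931; SL = ⌊$240,495/6⌋ = $40,082 → take DB $84,931. Book value $169,864.
Year 2: DB = ⌊$169,864 × 200%/6⌋ = $56,621; SL = ⌊$155,564/5⌋ = $31,112 → take DB $56,621. Book value $113,243.
Year 3: DB = ⌊$113,243 × 200%/6⌋ = $37,747; SL = ⌊$98,943/4⌋ = $24,735 → take DB $37,747. Book value $75,496.
Year 4: DB = ⌊$75,496 × 200%/6⌋ = $25,165; SL = ⌊$61,196/3⌋ = $20,398 → take DB $25,165. Book value $50,331.

$25,165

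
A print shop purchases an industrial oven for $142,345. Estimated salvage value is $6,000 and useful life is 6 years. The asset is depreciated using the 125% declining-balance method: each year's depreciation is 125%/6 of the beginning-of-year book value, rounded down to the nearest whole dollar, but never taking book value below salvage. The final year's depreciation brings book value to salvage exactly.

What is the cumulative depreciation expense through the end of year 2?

$53,132

Depreciable base = $142,345 − $6,000 = $136,345.
Year 1: ⌊$142,345 × 125%/6⌋ = $29,655. Book value $112,690.
Year 2: ⌊$112,690 × 125%/6⌋ = $23,477. Book value $89,213.
Accumulated through year 2 = $142,345 − $89,213 = $53,132.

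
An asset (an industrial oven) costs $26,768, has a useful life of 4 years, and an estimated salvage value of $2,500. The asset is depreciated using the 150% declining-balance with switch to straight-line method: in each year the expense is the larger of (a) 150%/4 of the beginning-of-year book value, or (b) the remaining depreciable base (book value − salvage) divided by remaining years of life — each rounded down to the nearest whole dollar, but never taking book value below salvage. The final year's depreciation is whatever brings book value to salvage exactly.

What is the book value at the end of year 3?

Depreciable base = $26,768 − $2,500 = $24,268.
Year 1: DB = ⌊$26,768 × 150%/4⌋ = $10,038; SL = ⌊$24,268/4⌋ = $6,067 → take DB $10,038. Book value $16,730.
Year 2: DB = ⌊$16,730 × 150%/4⌋ = $6,273; SL = ⌊$14,230/3⌋ = $4,743 → take DB $6,273. Book value $10,457.
Year 3: DB = ⌊$10,457 × 150%/4⌋ = $3,921; SL = ⌊$7,957/2⌋ = $3,978 → take SL $3,978. Book value $6,479.

$6,479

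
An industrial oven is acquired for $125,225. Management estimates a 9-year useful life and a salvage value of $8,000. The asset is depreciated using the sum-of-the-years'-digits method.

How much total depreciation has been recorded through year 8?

Depreciable base = $125,225 − $8,000 = $117,225.
Sum of the years' digits = 9+8+7+6+5+4+3+2+1 = 45.
Year 1: $117,225 × 9/45 = $23,445. Book value $101,780.
Year 2: $117,225 × 8/45 = $20,840. Book value $80,940.
Year 3: $117,225 × 7/45 = $18,235. Book value $62,705.
Year 4: $117,225 × 6/45 = $15,630. Book value $47,075.
Year 5: $117,225 × 5/45 = $13,025. Book value $34,050.
Year 6: $117,225 × 4/45 = $10,420. Book value $23,630.
Year 7: $117,225 × 3/45 = $7,815. Book value $15,815.
Year 8: $117,225 × 2/45 = $5,210. Book value $10,605.
Accumulated through year 8 = $125,225 − $10,605 = $114,620.

$114,620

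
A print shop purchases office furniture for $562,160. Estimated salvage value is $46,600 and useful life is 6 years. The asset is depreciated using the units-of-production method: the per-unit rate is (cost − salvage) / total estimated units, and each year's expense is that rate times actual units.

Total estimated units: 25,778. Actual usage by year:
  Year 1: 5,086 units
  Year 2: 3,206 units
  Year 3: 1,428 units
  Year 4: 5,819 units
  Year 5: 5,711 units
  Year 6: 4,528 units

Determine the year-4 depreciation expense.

Depreciable base = $562,160 − $46,600 = $515,560.
Rate = $515,560 / 25,778 units = $20 per unit.
Year 1: 5,086 × $20 = $101,720. Book value $460,440.
Year 2: 3,206 × $20 = $64,120. Book value $396,320.
Year 3: 1,428 × $20 = $28,560. Book value $367,760.
Year 4: 5,819 × $20 = $116,380. Book value $251,380.

$116,380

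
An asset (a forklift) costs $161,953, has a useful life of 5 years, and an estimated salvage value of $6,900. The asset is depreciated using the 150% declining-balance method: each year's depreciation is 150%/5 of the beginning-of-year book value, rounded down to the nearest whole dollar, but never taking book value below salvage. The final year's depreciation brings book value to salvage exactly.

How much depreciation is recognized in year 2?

$34,010

Depreciable base = $161,953 − $6,900 = $155,053.
Year 1: ⌊$161,953 × 150%/5⌋ = $48,585. Book value $113,368.
Year 2: ⌊$113,368 × 150%/5⌋ = $34,010. Book value $79,358.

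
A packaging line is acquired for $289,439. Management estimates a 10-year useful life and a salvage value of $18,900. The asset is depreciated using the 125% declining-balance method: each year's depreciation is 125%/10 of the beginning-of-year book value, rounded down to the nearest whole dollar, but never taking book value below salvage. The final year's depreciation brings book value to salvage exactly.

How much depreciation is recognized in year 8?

$14,208

Depreciable base = $289,439 − $18,900 = $270,539.
Year 1: ⌊$289,439 × 125%/10⌋ = $36,179. Book value $253,260.
Year 2: ⌊$253,260 × 125%/10⌋ = $31,657. Book value $221,603.
Year 3: ⌊$221,603 × 125%/10⌋ = $27,700. Book value $193,903.
Year 4: ⌊$193,903 × 125%/10⌋ = $24,237. Book value $169,666.
Year 5: ⌊$169,666 × 125%/10⌋ = $21,208. Book value $148,458.
Year 6: ⌊$148,458 × 125%/10⌋ = $18,557. Book value $129,901.
Year 7: ⌊$129,901 × 125%/10⌋ = $16,237. Book value $113,664.
Year 8: ⌊$113,664 × 125%/10⌋ = $14,208. Book value $99,456.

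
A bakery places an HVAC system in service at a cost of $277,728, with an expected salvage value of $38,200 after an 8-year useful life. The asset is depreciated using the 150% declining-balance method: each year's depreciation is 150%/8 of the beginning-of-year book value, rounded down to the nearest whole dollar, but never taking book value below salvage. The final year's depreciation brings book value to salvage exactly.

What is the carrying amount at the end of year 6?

$79,903

Depreciable base = $277,728 − $38,200 = $239,528.
Year 1: ⌊$277,728 × 150%/8⌋ = $52,074. Book value $225,654.
Year 2: ⌊$225,654 × 150%/8⌋ = $42,310. Book value $183,344.
Year 3: ⌊$183,344 × 150%/8⌋ = $34,377. Book value $148,967.
Year 4: ⌊$148,967 × 150%/8⌋ = $27,931. Book value $121,036.
Year 5: ⌊$121,036 × 150%/8⌋ = $22,694. Book value $98,342.
Year 6: ⌊$98,342 × 150%/8⌋ = $18,439. Book value $79,903.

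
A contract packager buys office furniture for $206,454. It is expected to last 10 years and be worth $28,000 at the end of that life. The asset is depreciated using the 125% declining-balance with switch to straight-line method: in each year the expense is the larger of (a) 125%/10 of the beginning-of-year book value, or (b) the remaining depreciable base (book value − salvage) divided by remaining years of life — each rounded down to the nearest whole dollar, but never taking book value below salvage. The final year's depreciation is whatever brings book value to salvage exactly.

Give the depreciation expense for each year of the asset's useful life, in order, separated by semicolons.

Depreciable base = $206,454 − $28,000 = $178,454.
Year 1: DB = ⌊$206,454 × 125%/10⌋ = $25,806; SL = ⌊$178,454/10⌋ = $17,845 → take DB $25,806. Book value $180,648.
Year 2: DB = ⌊$180,648 × 125%/10⌋ = $22,581; SL = ⌊$152,648/9⌋ = $16,960 → take DB $22,581. Book value $158,067.
Year 3: DB = ⌊$158,067 × 125%/10⌋ = $19,758; SL = ⌊$130,067/8⌋ = $16,258 → take DB $19,758. Book value $138,309.
Year 4: DB = ⌊$138,309 × 125%/10⌋ = $17,288; SL = ⌊$110,309/7⌋ = $15,758 → take DB $17,288. Book value $121,021.
Year 5: DB = ⌊$121,021 × 125%/10⌋ = $15,127; SL = ⌊$93,021/6⌋ = $15,503 → take SL $15,503. Book value $105,518.
Year 6: DB = ⌊$105,518 × 125%/10⌋ = $13,189; SL = ⌊$77,518/5⌋ = $15,503 → take SL $15,503. Book value $90,015.
Year 7: DB = ⌊$90,015 × 125%/10⌋ = $11,251; SL = ⌊$62,015/4⌋ = $15,503 → take SL $15,503. Book value $74,512.
Year 8: DB = ⌊$74,512 × 125%/10⌋ = $9,314; SL = ⌊$46,512/3⌋ = $15,504 → take SL $15,504. Book value $59,008.
Year 9: DB = ⌊$59,008 × 125%/10⌋ = $7,376; SL = ⌊$31,008/2⌋ = $15,504 → take SL $15,504. Book value $43,504.
Year 10 (final): $43,504 − $28,000 = $15,504. Book value $28,000.

$25,806; $22,581; $19,758; $17,288; $15,503; $15,503; $15,503; $15,504; $15,504; $15,504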